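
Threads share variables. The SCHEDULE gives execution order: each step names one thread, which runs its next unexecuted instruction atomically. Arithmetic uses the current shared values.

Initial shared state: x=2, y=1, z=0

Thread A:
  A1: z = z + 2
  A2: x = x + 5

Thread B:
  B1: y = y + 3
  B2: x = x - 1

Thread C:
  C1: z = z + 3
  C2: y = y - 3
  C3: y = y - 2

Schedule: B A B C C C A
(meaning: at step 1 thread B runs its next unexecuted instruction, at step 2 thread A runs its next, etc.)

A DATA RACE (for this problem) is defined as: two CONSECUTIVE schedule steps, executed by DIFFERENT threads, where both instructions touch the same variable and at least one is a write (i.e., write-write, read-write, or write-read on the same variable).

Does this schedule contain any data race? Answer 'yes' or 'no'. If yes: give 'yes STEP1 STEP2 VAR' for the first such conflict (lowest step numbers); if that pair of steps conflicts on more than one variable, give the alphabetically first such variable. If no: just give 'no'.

Steps 1,2: B(r=y,w=y) vs A(r=z,w=z). No conflict.
Steps 2,3: A(r=z,w=z) vs B(r=x,w=x). No conflict.
Steps 3,4: B(r=x,w=x) vs C(r=z,w=z). No conflict.
Steps 4,5: same thread (C). No race.
Steps 5,6: same thread (C). No race.
Steps 6,7: C(r=y,w=y) vs A(r=x,w=x). No conflict.

Answer: no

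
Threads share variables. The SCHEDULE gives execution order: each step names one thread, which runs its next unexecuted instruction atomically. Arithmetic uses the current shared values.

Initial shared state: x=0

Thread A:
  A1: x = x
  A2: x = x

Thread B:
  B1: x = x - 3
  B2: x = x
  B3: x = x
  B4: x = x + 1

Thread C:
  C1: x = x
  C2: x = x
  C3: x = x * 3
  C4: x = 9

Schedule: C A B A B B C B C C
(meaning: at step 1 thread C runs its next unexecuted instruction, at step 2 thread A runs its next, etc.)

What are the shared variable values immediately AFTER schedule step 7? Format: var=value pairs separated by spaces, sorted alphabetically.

Answer: x=-3

Derivation:
Step 1: thread C executes C1 (x = x). Shared: x=0. PCs: A@0 B@0 C@1
Step 2: thread A executes A1 (x = x). Shared: x=0. PCs: A@1 B@0 C@1
Step 3: thread B executes B1 (x = x - 3). Shared: x=-3. PCs: A@1 B@1 C@1
Step 4: thread A executes A2 (x = x). Shared: x=-3. PCs: A@2 B@1 C@1
Step 5: thread B executes B2 (x = x). Shared: x=-3. PCs: A@2 B@2 C@1
Step 6: thread B executes B3 (x = x). Shared: x=-3. PCs: A@2 B@3 C@1
Step 7: thread C executes C2 (x = x). Shared: x=-3. PCs: A@2 B@3 C@2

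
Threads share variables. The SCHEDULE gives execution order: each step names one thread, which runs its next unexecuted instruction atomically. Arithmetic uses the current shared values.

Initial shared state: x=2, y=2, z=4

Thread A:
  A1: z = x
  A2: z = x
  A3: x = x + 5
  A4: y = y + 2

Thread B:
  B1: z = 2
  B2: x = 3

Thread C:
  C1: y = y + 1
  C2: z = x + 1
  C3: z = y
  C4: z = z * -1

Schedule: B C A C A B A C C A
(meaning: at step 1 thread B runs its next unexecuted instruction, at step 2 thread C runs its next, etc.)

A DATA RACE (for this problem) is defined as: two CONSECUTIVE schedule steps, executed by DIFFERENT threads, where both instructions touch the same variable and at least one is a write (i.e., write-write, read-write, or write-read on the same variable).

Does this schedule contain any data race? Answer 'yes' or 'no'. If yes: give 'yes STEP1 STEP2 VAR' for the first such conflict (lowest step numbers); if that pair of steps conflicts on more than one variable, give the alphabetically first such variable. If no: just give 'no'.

Answer: yes 3 4 z

Derivation:
Steps 1,2: B(r=-,w=z) vs C(r=y,w=y). No conflict.
Steps 2,3: C(r=y,w=y) vs A(r=x,w=z). No conflict.
Steps 3,4: A(z = x) vs C(z = x + 1). RACE on z (W-W).
Steps 4,5: C(z = x + 1) vs A(z = x). RACE on z (W-W).
Steps 5,6: A(z = x) vs B(x = 3). RACE on x (R-W).
Steps 6,7: B(x = 3) vs A(x = x + 5). RACE on x (W-W).
Steps 7,8: A(r=x,w=x) vs C(r=y,w=z). No conflict.
Steps 8,9: same thread (C). No race.
Steps 9,10: C(r=z,w=z) vs A(r=y,w=y). No conflict.
First conflict at steps 3,4.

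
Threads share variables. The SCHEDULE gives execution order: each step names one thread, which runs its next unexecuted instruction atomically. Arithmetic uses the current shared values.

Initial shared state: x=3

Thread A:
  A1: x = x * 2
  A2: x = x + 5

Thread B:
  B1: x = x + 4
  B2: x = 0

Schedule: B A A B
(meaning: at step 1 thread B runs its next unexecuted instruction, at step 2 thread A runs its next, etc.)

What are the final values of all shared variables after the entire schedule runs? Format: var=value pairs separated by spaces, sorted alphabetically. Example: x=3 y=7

Step 1: thread B executes B1 (x = x + 4). Shared: x=7. PCs: A@0 B@1
Step 2: thread A executes A1 (x = x * 2). Shared: x=14. PCs: A@1 B@1
Step 3: thread A executes A2 (x = x + 5). Shared: x=19. PCs: A@2 B@1
Step 4: thread B executes B2 (x = 0). Shared: x=0. PCs: A@2 B@2

Answer: x=0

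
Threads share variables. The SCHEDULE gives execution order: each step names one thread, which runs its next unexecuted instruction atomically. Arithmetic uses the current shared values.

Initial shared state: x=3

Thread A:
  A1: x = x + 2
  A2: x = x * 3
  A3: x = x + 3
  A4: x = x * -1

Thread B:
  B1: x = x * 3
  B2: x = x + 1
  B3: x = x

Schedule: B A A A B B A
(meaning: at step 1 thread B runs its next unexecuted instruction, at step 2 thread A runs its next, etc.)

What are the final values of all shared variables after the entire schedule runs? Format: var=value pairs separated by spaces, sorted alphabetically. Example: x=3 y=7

Answer: x=-37

Derivation:
Step 1: thread B executes B1 (x = x * 3). Shared: x=9. PCs: A@0 B@1
Step 2: thread A executes A1 (x = x + 2). Shared: x=11. PCs: A@1 B@1
Step 3: thread A executes A2 (x = x * 3). Shared: x=33. PCs: A@2 B@1
Step 4: thread A executes A3 (x = x + 3). Shared: x=36. PCs: A@3 B@1
Step 5: thread B executes B2 (x = x + 1). Shared: x=37. PCs: A@3 B@2
Step 6: thread B executes B3 (x = x). Shared: x=37. PCs: A@3 B@3
Step 7: thread A executes A4 (x = x * -1). Shared: x=-37. PCs: A@4 B@3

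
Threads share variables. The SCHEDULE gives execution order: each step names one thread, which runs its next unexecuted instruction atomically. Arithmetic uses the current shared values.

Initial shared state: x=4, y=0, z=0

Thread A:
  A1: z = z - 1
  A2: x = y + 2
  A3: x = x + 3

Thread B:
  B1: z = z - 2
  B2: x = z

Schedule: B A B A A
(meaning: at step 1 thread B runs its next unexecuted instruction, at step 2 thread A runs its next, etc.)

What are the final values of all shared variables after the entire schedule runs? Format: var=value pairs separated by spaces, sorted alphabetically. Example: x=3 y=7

Step 1: thread B executes B1 (z = z - 2). Shared: x=4 y=0 z=-2. PCs: A@0 B@1
Step 2: thread A executes A1 (z = z - 1). Shared: x=4 y=0 z=-3. PCs: A@1 B@1
Step 3: thread B executes B2 (x = z). Shared: x=-3 y=0 z=-3. PCs: A@1 B@2
Step 4: thread A executes A2 (x = y + 2). Shared: x=2 y=0 z=-3. PCs: A@2 B@2
Step 5: thread A executes A3 (x = x + 3). Shared: x=5 y=0 z=-3. PCs: A@3 B@2

Answer: x=5 y=0 z=-3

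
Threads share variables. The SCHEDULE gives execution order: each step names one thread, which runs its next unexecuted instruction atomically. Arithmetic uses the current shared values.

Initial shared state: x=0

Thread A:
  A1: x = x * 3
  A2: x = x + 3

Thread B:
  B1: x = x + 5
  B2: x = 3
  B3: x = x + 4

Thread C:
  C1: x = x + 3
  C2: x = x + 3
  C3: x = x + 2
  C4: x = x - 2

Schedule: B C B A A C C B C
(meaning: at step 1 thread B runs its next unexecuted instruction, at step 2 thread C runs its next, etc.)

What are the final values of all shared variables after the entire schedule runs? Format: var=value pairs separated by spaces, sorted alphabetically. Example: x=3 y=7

Answer: x=19

Derivation:
Step 1: thread B executes B1 (x = x + 5). Shared: x=5. PCs: A@0 B@1 C@0
Step 2: thread C executes C1 (x = x + 3). Shared: x=8. PCs: A@0 B@1 C@1
Step 3: thread B executes B2 (x = 3). Shared: x=3. PCs: A@0 B@2 C@1
Step 4: thread A executes A1 (x = x * 3). Shared: x=9. PCs: A@1 B@2 C@1
Step 5: thread A executes A2 (x = x + 3). Shared: x=12. PCs: A@2 B@2 C@1
Step 6: thread C executes C2 (x = x + 3). Shared: x=15. PCs: A@2 B@2 C@2
Step 7: thread C executes C3 (x = x + 2). Shared: x=17. PCs: A@2 B@2 C@3
Step 8: thread B executes B3 (x = x + 4). Shared: x=21. PCs: A@2 B@3 C@3
Step 9: thread C executes C4 (x = x - 2). Shared: x=19. PCs: A@2 B@3 C@4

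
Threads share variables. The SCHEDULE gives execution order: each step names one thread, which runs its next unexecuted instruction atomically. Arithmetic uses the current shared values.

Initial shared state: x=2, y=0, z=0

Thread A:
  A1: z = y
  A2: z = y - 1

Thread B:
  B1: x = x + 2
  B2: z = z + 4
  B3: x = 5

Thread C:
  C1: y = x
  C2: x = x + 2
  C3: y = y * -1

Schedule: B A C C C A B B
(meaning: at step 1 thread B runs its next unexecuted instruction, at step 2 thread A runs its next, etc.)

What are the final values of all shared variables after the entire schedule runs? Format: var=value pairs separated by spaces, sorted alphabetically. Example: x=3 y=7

Answer: x=5 y=-4 z=-1

Derivation:
Step 1: thread B executes B1 (x = x + 2). Shared: x=4 y=0 z=0. PCs: A@0 B@1 C@0
Step 2: thread A executes A1 (z = y). Shared: x=4 y=0 z=0. PCs: A@1 B@1 C@0
Step 3: thread C executes C1 (y = x). Shared: x=4 y=4 z=0. PCs: A@1 B@1 C@1
Step 4: thread C executes C2 (x = x + 2). Shared: x=6 y=4 z=0. PCs: A@1 B@1 C@2
Step 5: thread C executes C3 (y = y * -1). Shared: x=6 y=-4 z=0. PCs: A@1 B@1 C@3
Step 6: thread A executes A2 (z = y - 1). Shared: x=6 y=-4 z=-5. PCs: A@2 B@1 C@3
Step 7: thread B executes B2 (z = z + 4). Shared: x=6 y=-4 z=-1. PCs: A@2 B@2 C@3
Step 8: thread B executes B3 (x = 5). Shared: x=5 y=-4 z=-1. PCs: A@2 B@3 C@3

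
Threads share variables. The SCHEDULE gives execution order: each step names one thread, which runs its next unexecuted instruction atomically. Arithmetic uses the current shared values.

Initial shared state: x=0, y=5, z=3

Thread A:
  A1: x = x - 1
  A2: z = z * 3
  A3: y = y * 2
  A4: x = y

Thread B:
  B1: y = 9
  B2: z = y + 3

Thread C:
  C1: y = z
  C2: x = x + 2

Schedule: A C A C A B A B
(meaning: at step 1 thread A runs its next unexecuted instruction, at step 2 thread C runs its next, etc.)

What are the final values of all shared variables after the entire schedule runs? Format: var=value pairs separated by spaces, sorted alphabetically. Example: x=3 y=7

Answer: x=9 y=9 z=12

Derivation:
Step 1: thread A executes A1 (x = x - 1). Shared: x=-1 y=5 z=3. PCs: A@1 B@0 C@0
Step 2: thread C executes C1 (y = z). Shared: x=-1 y=3 z=3. PCs: A@1 B@0 C@1
Step 3: thread A executes A2 (z = z * 3). Shared: x=-1 y=3 z=9. PCs: A@2 B@0 C@1
Step 4: thread C executes C2 (x = x + 2). Shared: x=1 y=3 z=9. PCs: A@2 B@0 C@2
Step 5: thread A executes A3 (y = y * 2). Shared: x=1 y=6 z=9. PCs: A@3 B@0 C@2
Step 6: thread B executes B1 (y = 9). Shared: x=1 y=9 z=9. PCs: A@3 B@1 C@2
Step 7: thread A executes A4 (x = y). Shared: x=9 y=9 z=9. PCs: A@4 B@1 C@2
Step 8: thread B executes B2 (z = y + 3). Shared: x=9 y=9 z=12. PCs: A@4 B@2 C@2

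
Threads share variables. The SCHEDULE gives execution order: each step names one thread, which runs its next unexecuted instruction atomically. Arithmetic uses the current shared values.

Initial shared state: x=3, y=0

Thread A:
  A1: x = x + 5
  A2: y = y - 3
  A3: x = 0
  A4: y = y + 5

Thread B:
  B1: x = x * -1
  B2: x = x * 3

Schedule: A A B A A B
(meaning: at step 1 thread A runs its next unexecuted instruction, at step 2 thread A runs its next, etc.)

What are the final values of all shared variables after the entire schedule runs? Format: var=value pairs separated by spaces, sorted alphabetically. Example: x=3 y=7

Answer: x=0 y=2

Derivation:
Step 1: thread A executes A1 (x = x + 5). Shared: x=8 y=0. PCs: A@1 B@0
Step 2: thread A executes A2 (y = y - 3). Shared: x=8 y=-3. PCs: A@2 B@0
Step 3: thread B executes B1 (x = x * -1). Shared: x=-8 y=-3. PCs: A@2 B@1
Step 4: thread A executes A3 (x = 0). Shared: x=0 y=-3. PCs: A@3 B@1
Step 5: thread A executes A4 (y = y + 5). Shared: x=0 y=2. PCs: A@4 B@1
Step 6: thread B executes B2 (x = x * 3). Shared: x=0 y=2. PCs: A@4 B@2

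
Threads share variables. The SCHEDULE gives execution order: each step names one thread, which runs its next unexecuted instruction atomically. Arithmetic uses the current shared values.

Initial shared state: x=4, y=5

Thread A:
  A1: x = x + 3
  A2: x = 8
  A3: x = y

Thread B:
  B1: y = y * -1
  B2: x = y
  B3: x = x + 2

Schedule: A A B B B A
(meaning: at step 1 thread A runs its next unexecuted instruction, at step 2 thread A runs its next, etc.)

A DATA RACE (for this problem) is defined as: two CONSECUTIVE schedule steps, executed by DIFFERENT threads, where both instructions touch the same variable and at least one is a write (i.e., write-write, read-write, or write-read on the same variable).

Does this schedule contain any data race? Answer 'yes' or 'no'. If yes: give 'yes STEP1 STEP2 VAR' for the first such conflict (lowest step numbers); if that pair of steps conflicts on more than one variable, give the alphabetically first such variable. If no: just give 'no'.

Steps 1,2: same thread (A). No race.
Steps 2,3: A(r=-,w=x) vs B(r=y,w=y). No conflict.
Steps 3,4: same thread (B). No race.
Steps 4,5: same thread (B). No race.
Steps 5,6: B(x = x + 2) vs A(x = y). RACE on x (W-W).
First conflict at steps 5,6.

Answer: yes 5 6 x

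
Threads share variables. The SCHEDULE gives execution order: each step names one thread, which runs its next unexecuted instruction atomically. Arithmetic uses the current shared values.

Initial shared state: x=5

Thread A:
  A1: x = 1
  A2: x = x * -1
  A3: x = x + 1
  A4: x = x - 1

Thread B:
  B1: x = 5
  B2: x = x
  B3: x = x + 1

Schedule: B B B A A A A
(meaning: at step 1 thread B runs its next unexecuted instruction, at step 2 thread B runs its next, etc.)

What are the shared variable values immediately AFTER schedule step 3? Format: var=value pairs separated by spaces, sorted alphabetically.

Step 1: thread B executes B1 (x = 5). Shared: x=5. PCs: A@0 B@1
Step 2: thread B executes B2 (x = x). Shared: x=5. PCs: A@0 B@2
Step 3: thread B executes B3 (x = x + 1). Shared: x=6. PCs: A@0 B@3

Answer: x=6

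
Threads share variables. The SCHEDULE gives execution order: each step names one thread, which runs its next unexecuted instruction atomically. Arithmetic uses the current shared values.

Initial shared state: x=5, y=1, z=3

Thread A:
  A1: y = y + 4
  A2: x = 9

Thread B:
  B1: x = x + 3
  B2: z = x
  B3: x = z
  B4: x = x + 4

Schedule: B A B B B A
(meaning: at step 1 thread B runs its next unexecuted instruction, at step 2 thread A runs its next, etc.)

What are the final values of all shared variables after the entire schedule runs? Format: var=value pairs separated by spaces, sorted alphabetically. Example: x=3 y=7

Step 1: thread B executes B1 (x = x + 3). Shared: x=8 y=1 z=3. PCs: A@0 B@1
Step 2: thread A executes A1 (y = y + 4). Shared: x=8 y=5 z=3. PCs: A@1 B@1
Step 3: thread B executes B2 (z = x). Shared: x=8 y=5 z=8. PCs: A@1 B@2
Step 4: thread B executes B3 (x = z). Shared: x=8 y=5 z=8. PCs: A@1 B@3
Step 5: thread B executes B4 (x = x + 4). Shared: x=12 y=5 z=8. PCs: A@1 B@4
Step 6: thread A executes A2 (x = 9). Shared: x=9 y=5 z=8. PCs: A@2 B@4

Answer: x=9 y=5 z=8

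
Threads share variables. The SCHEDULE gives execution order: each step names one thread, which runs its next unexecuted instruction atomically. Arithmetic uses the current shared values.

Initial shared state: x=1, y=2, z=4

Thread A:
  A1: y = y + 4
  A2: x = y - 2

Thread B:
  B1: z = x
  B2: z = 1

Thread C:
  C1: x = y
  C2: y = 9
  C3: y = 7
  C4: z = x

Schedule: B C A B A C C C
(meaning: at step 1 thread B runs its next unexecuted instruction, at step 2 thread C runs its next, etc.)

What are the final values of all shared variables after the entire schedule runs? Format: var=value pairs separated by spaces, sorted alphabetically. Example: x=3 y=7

Step 1: thread B executes B1 (z = x). Shared: x=1 y=2 z=1. PCs: A@0 B@1 C@0
Step 2: thread C executes C1 (x = y). Shared: x=2 y=2 z=1. PCs: A@0 B@1 C@1
Step 3: thread A executes A1 (y = y + 4). Shared: x=2 y=6 z=1. PCs: A@1 B@1 C@1
Step 4: thread B executes B2 (z = 1). Shared: x=2 y=6 z=1. PCs: A@1 B@2 C@1
Step 5: thread A executes A2 (x = y - 2). Shared: x=4 y=6 z=1. PCs: A@2 B@2 C@1
Step 6: thread C executes C2 (y = 9). Shared: x=4 y=9 z=1. PCs: A@2 B@2 C@2
Step 7: thread C executes C3 (y = 7). Shared: x=4 y=7 z=1. PCs: A@2 B@2 C@3
Step 8: thread C executes C4 (z = x). Shared: x=4 y=7 z=4. PCs: A@2 B@2 C@4

Answer: x=4 y=7 z=4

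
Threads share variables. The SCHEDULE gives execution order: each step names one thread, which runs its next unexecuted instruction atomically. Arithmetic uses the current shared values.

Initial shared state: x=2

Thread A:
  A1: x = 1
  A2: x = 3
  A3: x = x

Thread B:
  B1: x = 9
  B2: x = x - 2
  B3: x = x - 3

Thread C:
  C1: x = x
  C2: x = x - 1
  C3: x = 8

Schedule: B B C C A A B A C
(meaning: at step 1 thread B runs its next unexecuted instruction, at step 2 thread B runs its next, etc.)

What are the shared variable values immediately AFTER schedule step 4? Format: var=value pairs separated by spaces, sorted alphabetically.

Step 1: thread B executes B1 (x = 9). Shared: x=9. PCs: A@0 B@1 C@0
Step 2: thread B executes B2 (x = x - 2). Shared: x=7. PCs: A@0 B@2 C@0
Step 3: thread C executes C1 (x = x). Shared: x=7. PCs: A@0 B@2 C@1
Step 4: thread C executes C2 (x = x - 1). Shared: x=6. PCs: A@0 B@2 C@2

Answer: x=6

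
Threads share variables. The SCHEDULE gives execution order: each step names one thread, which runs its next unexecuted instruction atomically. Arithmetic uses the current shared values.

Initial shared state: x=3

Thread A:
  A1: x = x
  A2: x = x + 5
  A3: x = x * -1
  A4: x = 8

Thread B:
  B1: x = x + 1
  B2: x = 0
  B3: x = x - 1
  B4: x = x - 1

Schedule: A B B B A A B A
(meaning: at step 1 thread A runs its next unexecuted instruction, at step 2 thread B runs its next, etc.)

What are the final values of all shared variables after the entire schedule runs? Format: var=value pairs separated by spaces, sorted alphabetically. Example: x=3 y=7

Step 1: thread A executes A1 (x = x). Shared: x=3. PCs: A@1 B@0
Step 2: thread B executes B1 (x = x + 1). Shared: x=4. PCs: A@1 B@1
Step 3: thread B executes B2 (x = 0). Shared: x=0. PCs: A@1 B@2
Step 4: thread B executes B3 (x = x - 1). Shared: x=-1. PCs: A@1 B@3
Step 5: thread A executes A2 (x = x + 5). Shared: x=4. PCs: A@2 B@3
Step 6: thread A executes A3 (x = x * -1). Shared: x=-4. PCs: A@3 B@3
Step 7: thread B executes B4 (x = x - 1). Shared: x=-5. PCs: A@3 B@4
Step 8: thread A executes A4 (x = 8). Shared: x=8. PCs: A@4 B@4

Answer: x=8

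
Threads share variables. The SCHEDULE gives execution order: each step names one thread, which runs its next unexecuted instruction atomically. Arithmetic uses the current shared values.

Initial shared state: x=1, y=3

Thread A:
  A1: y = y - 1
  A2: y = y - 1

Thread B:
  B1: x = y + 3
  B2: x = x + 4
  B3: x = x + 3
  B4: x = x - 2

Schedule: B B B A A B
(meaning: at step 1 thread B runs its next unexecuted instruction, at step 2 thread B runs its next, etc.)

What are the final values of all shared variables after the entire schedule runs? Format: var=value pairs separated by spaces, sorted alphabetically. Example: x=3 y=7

Step 1: thread B executes B1 (x = y + 3). Shared: x=6 y=3. PCs: A@0 B@1
Step 2: thread B executes B2 (x = x + 4). Shared: x=10 y=3. PCs: A@0 B@2
Step 3: thread B executes B3 (x = x + 3). Shared: x=13 y=3. PCs: A@0 B@3
Step 4: thread A executes A1 (y = y - 1). Shared: x=13 y=2. PCs: A@1 B@3
Step 5: thread A executes A2 (y = y - 1). Shared: x=13 y=1. PCs: A@2 B@3
Step 6: thread B executes B4 (x = x - 2). Shared: x=11 y=1. PCs: A@2 B@4

Answer: x=11 y=1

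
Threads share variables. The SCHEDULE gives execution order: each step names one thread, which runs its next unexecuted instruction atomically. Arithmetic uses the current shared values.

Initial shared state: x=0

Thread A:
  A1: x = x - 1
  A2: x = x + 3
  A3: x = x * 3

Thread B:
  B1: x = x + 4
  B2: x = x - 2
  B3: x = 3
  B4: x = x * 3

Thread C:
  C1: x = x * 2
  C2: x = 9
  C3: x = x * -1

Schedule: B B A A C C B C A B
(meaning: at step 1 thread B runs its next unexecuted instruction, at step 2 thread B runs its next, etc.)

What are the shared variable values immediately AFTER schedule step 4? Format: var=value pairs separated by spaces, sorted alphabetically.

Step 1: thread B executes B1 (x = x + 4). Shared: x=4. PCs: A@0 B@1 C@0
Step 2: thread B executes B2 (x = x - 2). Shared: x=2. PCs: A@0 B@2 C@0
Step 3: thread A executes A1 (x = x - 1). Shared: x=1. PCs: A@1 B@2 C@0
Step 4: thread A executes A2 (x = x + 3). Shared: x=4. PCs: A@2 B@2 C@0

Answer: x=4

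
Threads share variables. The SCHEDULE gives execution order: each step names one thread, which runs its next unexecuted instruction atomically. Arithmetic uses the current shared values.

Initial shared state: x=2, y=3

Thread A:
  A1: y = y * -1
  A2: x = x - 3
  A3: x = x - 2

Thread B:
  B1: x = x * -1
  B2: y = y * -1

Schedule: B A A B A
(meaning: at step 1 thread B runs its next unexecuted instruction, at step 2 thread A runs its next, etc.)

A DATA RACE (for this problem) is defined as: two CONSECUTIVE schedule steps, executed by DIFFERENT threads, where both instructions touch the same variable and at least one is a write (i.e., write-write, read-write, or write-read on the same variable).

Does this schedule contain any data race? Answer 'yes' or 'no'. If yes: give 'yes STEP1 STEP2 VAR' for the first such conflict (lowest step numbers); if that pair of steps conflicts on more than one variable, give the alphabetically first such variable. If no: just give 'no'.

Answer: no

Derivation:
Steps 1,2: B(r=x,w=x) vs A(r=y,w=y). No conflict.
Steps 2,3: same thread (A). No race.
Steps 3,4: A(r=x,w=x) vs B(r=y,w=y). No conflict.
Steps 4,5: B(r=y,w=y) vs A(r=x,w=x). No conflict.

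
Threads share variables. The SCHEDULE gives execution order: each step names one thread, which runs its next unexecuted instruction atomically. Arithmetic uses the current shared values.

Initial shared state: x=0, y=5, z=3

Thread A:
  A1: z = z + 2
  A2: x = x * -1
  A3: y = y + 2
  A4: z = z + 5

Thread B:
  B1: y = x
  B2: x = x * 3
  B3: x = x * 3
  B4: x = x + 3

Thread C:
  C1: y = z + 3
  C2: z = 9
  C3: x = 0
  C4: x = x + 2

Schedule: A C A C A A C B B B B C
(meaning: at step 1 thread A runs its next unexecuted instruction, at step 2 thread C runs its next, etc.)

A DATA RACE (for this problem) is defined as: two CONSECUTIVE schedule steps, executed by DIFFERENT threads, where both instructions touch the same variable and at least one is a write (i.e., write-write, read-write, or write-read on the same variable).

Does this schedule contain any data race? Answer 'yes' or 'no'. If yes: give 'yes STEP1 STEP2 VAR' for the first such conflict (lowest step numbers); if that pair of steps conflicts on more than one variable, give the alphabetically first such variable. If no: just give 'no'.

Steps 1,2: A(z = z + 2) vs C(y = z + 3). RACE on z (W-R).
Steps 2,3: C(r=z,w=y) vs A(r=x,w=x). No conflict.
Steps 3,4: A(r=x,w=x) vs C(r=-,w=z). No conflict.
Steps 4,5: C(r=-,w=z) vs A(r=y,w=y). No conflict.
Steps 5,6: same thread (A). No race.
Steps 6,7: A(r=z,w=z) vs C(r=-,w=x). No conflict.
Steps 7,8: C(x = 0) vs B(y = x). RACE on x (W-R).
Steps 8,9: same thread (B). No race.
Steps 9,10: same thread (B). No race.
Steps 10,11: same thread (B). No race.
Steps 11,12: B(x = x + 3) vs C(x = x + 2). RACE on x (W-W).
First conflict at steps 1,2.

Answer: yes 1 2 z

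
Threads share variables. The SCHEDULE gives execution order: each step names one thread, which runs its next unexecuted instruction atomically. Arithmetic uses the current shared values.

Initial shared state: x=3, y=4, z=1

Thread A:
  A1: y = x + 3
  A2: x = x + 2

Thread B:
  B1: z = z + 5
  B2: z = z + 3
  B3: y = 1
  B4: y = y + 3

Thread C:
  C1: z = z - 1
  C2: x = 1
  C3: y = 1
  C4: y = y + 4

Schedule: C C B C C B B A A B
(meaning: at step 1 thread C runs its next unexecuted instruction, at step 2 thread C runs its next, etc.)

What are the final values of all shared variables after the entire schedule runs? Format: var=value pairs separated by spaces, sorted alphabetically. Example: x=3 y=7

Step 1: thread C executes C1 (z = z - 1). Shared: x=3 y=4 z=0. PCs: A@0 B@0 C@1
Step 2: thread C executes C2 (x = 1). Shared: x=1 y=4 z=0. PCs: A@0 B@0 C@2
Step 3: thread B executes B1 (z = z + 5). Shared: x=1 y=4 z=5. PCs: A@0 B@1 C@2
Step 4: thread C executes C3 (y = 1). Shared: x=1 y=1 z=5. PCs: A@0 B@1 C@3
Step 5: thread C executes C4 (y = y + 4). Shared: x=1 y=5 z=5. PCs: A@0 B@1 C@4
Step 6: thread B executes B2 (z = z + 3). Shared: x=1 y=5 z=8. PCs: A@0 B@2 C@4
Step 7: thread B executes B3 (y = 1). Shared: x=1 y=1 z=8. PCs: A@0 B@3 C@4
Step 8: thread A executes A1 (y = x + 3). Shared: x=1 y=4 z=8. PCs: A@1 B@3 C@4
Step 9: thread A executes A2 (x = x + 2). Shared: x=3 y=4 z=8. PCs: A@2 B@3 C@4
Step 10: thread B executes B4 (y = y + 3). Shared: x=3 y=7 z=8. PCs: A@2 B@4 C@4

Answer: x=3 y=7 z=8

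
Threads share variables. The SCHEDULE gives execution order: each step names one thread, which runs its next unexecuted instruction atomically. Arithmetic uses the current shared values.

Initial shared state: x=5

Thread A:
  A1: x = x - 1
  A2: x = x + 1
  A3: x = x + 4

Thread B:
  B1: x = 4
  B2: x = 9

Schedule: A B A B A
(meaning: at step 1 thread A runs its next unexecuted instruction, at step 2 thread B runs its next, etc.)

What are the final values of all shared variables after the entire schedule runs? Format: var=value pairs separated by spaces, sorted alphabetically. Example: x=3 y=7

Answer: x=13

Derivation:
Step 1: thread A executes A1 (x = x - 1). Shared: x=4. PCs: A@1 B@0
Step 2: thread B executes B1 (x = 4). Shared: x=4. PCs: A@1 B@1
Step 3: thread A executes A2 (x = x + 1). Shared: x=5. PCs: A@2 B@1
Step 4: thread B executes B2 (x = 9). Shared: x=9. PCs: A@2 B@2
Step 5: thread A executes A3 (x = x + 4). Shared: x=13. PCs: A@3 B@2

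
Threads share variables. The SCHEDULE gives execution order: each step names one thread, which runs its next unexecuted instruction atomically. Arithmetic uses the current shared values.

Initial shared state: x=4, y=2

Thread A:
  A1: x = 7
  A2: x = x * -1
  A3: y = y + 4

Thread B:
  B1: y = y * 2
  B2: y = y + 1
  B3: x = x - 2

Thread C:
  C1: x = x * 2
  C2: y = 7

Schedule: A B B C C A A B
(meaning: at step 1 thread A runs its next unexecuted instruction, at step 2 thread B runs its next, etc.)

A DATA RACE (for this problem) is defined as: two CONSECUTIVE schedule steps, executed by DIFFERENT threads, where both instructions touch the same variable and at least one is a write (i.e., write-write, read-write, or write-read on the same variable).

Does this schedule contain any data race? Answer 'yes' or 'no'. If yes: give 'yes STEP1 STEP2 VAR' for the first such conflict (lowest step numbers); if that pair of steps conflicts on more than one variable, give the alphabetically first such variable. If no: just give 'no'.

Answer: no

Derivation:
Steps 1,2: A(r=-,w=x) vs B(r=y,w=y). No conflict.
Steps 2,3: same thread (B). No race.
Steps 3,4: B(r=y,w=y) vs C(r=x,w=x). No conflict.
Steps 4,5: same thread (C). No race.
Steps 5,6: C(r=-,w=y) vs A(r=x,w=x). No conflict.
Steps 6,7: same thread (A). No race.
Steps 7,8: A(r=y,w=y) vs B(r=x,w=x). No conflict.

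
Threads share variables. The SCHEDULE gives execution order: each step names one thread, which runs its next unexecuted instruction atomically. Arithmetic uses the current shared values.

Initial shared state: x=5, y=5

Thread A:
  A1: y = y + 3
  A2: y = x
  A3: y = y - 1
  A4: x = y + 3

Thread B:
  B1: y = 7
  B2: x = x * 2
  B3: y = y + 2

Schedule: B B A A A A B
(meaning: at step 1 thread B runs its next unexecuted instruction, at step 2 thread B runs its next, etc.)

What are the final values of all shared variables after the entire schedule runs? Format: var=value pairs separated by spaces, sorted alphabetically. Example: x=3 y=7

Answer: x=12 y=11

Derivation:
Step 1: thread B executes B1 (y = 7). Shared: x=5 y=7. PCs: A@0 B@1
Step 2: thread B executes B2 (x = x * 2). Shared: x=10 y=7. PCs: A@0 B@2
Step 3: thread A executes A1 (y = y + 3). Shared: x=10 y=10. PCs: A@1 B@2
Step 4: thread A executes A2 (y = x). Shared: x=10 y=10. PCs: A@2 B@2
Step 5: thread A executes A3 (y = y - 1). Shared: x=10 y=9. PCs: A@3 B@2
Step 6: thread A executes A4 (x = y + 3). Shared: x=12 y=9. PCs: A@4 B@2
Step 7: thread B executes B3 (y = y + 2). Shared: x=12 y=11. PCs: A@4 B@3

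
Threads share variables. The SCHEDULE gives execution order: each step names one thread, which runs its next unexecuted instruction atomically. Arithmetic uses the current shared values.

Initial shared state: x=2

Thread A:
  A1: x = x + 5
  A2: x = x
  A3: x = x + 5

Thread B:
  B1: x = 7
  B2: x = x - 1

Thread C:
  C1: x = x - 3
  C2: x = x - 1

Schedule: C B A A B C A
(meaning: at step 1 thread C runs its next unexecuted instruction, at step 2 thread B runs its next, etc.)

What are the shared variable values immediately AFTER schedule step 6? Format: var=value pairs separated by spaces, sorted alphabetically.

Step 1: thread C executes C1 (x = x - 3). Shared: x=-1. PCs: A@0 B@0 C@1
Step 2: thread B executes B1 (x = 7). Shared: x=7. PCs: A@0 B@1 C@1
Step 3: thread A executes A1 (x = x + 5). Shared: x=12. PCs: A@1 B@1 C@1
Step 4: thread A executes A2 (x = x). Shared: x=12. PCs: A@2 B@1 C@1
Step 5: thread B executes B2 (x = x - 1). Shared: x=11. PCs: A@2 B@2 C@1
Step 6: thread C executes C2 (x = x - 1). Shared: x=10. PCs: A@2 B@2 C@2

Answer: x=10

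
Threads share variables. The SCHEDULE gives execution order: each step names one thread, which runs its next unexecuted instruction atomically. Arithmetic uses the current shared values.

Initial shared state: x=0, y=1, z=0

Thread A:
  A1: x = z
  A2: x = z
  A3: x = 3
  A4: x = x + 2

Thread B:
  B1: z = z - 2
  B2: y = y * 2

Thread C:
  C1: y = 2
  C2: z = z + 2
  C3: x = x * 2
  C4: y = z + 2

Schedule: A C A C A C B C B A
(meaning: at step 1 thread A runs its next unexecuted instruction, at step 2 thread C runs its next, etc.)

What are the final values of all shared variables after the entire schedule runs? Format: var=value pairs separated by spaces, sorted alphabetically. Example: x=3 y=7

Step 1: thread A executes A1 (x = z). Shared: x=0 y=1 z=0. PCs: A@1 B@0 C@0
Step 2: thread C executes C1 (y = 2). Shared: x=0 y=2 z=0. PCs: A@1 B@0 C@1
Step 3: thread A executes A2 (x = z). Shared: x=0 y=2 z=0. PCs: A@2 B@0 C@1
Step 4: thread C executes C2 (z = z + 2). Shared: x=0 y=2 z=2. PCs: A@2 B@0 C@2
Step 5: thread A executes A3 (x = 3). Shared: x=3 y=2 z=2. PCs: A@3 B@0 C@2
Step 6: thread C executes C3 (x = x * 2). Shared: x=6 y=2 z=2. PCs: A@3 B@0 C@3
Step 7: thread B executes B1 (z = z - 2). Shared: x=6 y=2 z=0. PCs: A@3 B@1 C@3
Step 8: thread C executes C4 (y = z + 2). Shared: x=6 y=2 z=0. PCs: A@3 B@1 C@4
Step 9: thread B executes B2 (y = y * 2). Shared: x=6 y=4 z=0. PCs: A@3 B@2 C@4
Step 10: thread A executes A4 (x = x + 2). Shared: x=8 y=4 z=0. PCs: A@4 B@2 C@4

Answer: x=8 y=4 z=0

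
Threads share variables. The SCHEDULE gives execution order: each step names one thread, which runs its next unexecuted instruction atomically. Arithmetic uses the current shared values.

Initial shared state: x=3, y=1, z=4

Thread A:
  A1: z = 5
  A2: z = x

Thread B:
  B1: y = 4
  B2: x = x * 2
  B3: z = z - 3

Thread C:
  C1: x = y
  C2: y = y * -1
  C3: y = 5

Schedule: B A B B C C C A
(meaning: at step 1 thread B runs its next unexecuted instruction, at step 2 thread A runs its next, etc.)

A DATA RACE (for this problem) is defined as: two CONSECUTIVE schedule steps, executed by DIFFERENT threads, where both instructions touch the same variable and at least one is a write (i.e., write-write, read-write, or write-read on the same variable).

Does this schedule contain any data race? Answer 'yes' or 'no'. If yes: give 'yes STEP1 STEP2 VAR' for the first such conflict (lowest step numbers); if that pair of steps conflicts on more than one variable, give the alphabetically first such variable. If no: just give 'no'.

Steps 1,2: B(r=-,w=y) vs A(r=-,w=z). No conflict.
Steps 2,3: A(r=-,w=z) vs B(r=x,w=x). No conflict.
Steps 3,4: same thread (B). No race.
Steps 4,5: B(r=z,w=z) vs C(r=y,w=x). No conflict.
Steps 5,6: same thread (C). No race.
Steps 6,7: same thread (C). No race.
Steps 7,8: C(r=-,w=y) vs A(r=x,w=z). No conflict.

Answer: no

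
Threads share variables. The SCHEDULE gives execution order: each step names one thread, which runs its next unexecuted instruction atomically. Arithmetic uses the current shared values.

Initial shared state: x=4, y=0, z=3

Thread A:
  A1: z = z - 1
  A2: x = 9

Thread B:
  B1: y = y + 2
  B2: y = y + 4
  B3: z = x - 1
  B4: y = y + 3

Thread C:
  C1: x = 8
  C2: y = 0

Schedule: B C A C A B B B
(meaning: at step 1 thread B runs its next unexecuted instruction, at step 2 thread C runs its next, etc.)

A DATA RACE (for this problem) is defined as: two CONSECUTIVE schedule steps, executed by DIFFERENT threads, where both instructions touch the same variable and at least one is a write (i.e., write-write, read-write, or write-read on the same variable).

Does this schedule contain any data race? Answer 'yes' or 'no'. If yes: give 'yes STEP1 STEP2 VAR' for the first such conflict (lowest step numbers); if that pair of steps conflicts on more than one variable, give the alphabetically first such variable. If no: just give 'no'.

Answer: no

Derivation:
Steps 1,2: B(r=y,w=y) vs C(r=-,w=x). No conflict.
Steps 2,3: C(r=-,w=x) vs A(r=z,w=z). No conflict.
Steps 3,4: A(r=z,w=z) vs C(r=-,w=y). No conflict.
Steps 4,5: C(r=-,w=y) vs A(r=-,w=x). No conflict.
Steps 5,6: A(r=-,w=x) vs B(r=y,w=y). No conflict.
Steps 6,7: same thread (B). No race.
Steps 7,8: same thread (B). No race.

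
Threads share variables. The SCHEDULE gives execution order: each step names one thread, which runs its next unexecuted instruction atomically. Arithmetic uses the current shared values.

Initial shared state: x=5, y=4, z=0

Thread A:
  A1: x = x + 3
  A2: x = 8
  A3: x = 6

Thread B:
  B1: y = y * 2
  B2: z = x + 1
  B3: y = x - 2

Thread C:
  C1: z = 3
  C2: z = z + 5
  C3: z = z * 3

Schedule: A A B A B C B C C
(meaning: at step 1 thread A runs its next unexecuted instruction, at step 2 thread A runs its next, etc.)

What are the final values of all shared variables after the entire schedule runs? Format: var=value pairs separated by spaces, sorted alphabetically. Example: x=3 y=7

Step 1: thread A executes A1 (x = x + 3). Shared: x=8 y=4 z=0. PCs: A@1 B@0 C@0
Step 2: thread A executes A2 (x = 8). Shared: x=8 y=4 z=0. PCs: A@2 B@0 C@0
Step 3: thread B executes B1 (y = y * 2). Shared: x=8 y=8 z=0. PCs: A@2 B@1 C@0
Step 4: thread A executes A3 (x = 6). Shared: x=6 y=8 z=0. PCs: A@3 B@1 C@0
Step 5: thread B executes B2 (z = x + 1). Shared: x=6 y=8 z=7. PCs: A@3 B@2 C@0
Step 6: thread C executes C1 (z = 3). Shared: x=6 y=8 z=3. PCs: A@3 B@2 C@1
Step 7: thread B executes B3 (y = x - 2). Shared: x=6 y=4 z=3. PCs: A@3 B@3 C@1
Step 8: thread C executes C2 (z = z + 5). Shared: x=6 y=4 z=8. PCs: A@3 B@3 C@2
Step 9: thread C executes C3 (z = z * 3). Shared: x=6 y=4 z=24. PCs: A@3 B@3 C@3

Answer: x=6 y=4 z=24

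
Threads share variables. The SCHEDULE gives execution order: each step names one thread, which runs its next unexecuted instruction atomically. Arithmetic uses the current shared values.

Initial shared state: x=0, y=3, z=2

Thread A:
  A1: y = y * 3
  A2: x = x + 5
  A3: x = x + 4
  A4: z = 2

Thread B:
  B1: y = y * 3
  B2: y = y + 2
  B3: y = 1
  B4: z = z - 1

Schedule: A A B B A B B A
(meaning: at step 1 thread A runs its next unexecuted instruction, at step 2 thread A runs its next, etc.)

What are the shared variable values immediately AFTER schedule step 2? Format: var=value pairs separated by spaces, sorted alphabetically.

Answer: x=5 y=9 z=2

Derivation:
Step 1: thread A executes A1 (y = y * 3). Shared: x=0 y=9 z=2. PCs: A@1 B@0
Step 2: thread A executes A2 (x = x + 5). Shared: x=5 y=9 z=2. PCs: A@2 B@0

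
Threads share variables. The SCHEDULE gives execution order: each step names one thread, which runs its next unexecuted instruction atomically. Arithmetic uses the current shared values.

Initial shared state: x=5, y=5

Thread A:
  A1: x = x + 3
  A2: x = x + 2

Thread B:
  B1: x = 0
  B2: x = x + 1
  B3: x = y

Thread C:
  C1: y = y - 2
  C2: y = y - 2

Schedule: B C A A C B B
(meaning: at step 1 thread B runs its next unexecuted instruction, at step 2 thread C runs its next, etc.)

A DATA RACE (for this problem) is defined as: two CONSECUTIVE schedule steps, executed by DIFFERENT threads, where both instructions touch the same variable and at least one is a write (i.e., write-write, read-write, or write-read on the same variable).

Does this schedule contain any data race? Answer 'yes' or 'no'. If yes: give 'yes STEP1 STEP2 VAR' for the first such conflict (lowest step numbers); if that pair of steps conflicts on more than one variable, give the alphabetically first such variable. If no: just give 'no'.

Steps 1,2: B(r=-,w=x) vs C(r=y,w=y). No conflict.
Steps 2,3: C(r=y,w=y) vs A(r=x,w=x). No conflict.
Steps 3,4: same thread (A). No race.
Steps 4,5: A(r=x,w=x) vs C(r=y,w=y). No conflict.
Steps 5,6: C(r=y,w=y) vs B(r=x,w=x). No conflict.
Steps 6,7: same thread (B). No race.

Answer: no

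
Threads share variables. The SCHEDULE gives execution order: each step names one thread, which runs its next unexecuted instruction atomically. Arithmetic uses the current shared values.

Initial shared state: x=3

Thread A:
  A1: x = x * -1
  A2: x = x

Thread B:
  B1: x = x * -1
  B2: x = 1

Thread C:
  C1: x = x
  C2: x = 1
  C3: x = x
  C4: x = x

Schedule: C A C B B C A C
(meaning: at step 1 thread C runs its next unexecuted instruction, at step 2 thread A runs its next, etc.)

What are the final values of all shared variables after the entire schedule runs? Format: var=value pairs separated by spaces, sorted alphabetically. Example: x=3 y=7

Step 1: thread C executes C1 (x = x). Shared: x=3. PCs: A@0 B@0 C@1
Step 2: thread A executes A1 (x = x * -1). Shared: x=-3. PCs: A@1 B@0 C@1
Step 3: thread C executes C2 (x = 1). Shared: x=1. PCs: A@1 B@0 C@2
Step 4: thread B executes B1 (x = x * -1). Shared: x=-1. PCs: A@1 B@1 C@2
Step 5: thread B executes B2 (x = 1). Shared: x=1. PCs: A@1 B@2 C@2
Step 6: thread C executes C3 (x = x). Shared: x=1. PCs: A@1 B@2 C@3
Step 7: thread A executes A2 (x = x). Shared: x=1. PCs: A@2 B@2 C@3
Step 8: thread C executes C4 (x = x). Shared: x=1. PCs: A@2 B@2 C@4

Answer: x=1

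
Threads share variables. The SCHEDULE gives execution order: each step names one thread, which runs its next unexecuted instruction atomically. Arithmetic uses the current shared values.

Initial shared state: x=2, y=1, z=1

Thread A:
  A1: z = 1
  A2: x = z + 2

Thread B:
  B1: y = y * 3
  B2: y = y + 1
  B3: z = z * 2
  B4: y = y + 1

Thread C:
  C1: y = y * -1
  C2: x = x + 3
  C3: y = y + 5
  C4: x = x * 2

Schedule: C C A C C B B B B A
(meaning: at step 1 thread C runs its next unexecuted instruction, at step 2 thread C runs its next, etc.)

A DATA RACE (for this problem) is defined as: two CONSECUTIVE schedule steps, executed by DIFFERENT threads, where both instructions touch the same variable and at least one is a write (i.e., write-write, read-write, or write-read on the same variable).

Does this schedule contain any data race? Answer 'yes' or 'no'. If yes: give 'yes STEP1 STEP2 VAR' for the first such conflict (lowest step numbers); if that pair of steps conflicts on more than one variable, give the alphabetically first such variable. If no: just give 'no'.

Steps 1,2: same thread (C). No race.
Steps 2,3: C(r=x,w=x) vs A(r=-,w=z). No conflict.
Steps 3,4: A(r=-,w=z) vs C(r=y,w=y). No conflict.
Steps 4,5: same thread (C). No race.
Steps 5,6: C(r=x,w=x) vs B(r=y,w=y). No conflict.
Steps 6,7: same thread (B). No race.
Steps 7,8: same thread (B). No race.
Steps 8,9: same thread (B). No race.
Steps 9,10: B(r=y,w=y) vs A(r=z,w=x). No conflict.

Answer: no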